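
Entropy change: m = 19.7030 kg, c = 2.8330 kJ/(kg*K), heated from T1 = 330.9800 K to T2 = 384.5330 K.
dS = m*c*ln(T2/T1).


T2/T1 = 1.1618
ln(T2/T1) = 0.1500
dS = 19.7030 * 2.8330 * 0.1500 = 8.3712 kJ/K

8.3712 kJ/K


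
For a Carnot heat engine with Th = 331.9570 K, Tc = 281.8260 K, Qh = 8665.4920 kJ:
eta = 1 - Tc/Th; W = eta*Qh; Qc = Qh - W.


eta = 1 - 281.8260/331.9570 = 0.1510
W = 0.1510 * 8665.4920 = 1308.6327 kJ
Qc = 8665.4920 - 1308.6327 = 7356.8593 kJ

eta = 15.1017%, W = 1308.6327 kJ, Qc = 7356.8593 kJ


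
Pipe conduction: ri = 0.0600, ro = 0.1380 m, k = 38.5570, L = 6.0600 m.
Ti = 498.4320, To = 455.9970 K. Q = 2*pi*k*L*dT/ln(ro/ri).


dT = 42.4350 K
ln(ro/ri) = 0.8329
Q = 2*pi*38.5570*6.0600*42.4350 / 0.8329 = 74796.6790 W

74796.6790 W


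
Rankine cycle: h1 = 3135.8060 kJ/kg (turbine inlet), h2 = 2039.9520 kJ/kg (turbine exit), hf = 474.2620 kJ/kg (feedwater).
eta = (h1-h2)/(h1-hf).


W = 1095.8540 kJ/kg
Q_in = 2661.5440 kJ/kg
eta = 0.4117 = 41.1736%

eta = 41.1736%


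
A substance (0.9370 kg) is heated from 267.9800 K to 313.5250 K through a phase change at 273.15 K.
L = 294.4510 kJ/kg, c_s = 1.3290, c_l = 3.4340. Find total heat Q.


Q1 (sensible, solid) = 0.9370 * 1.3290 * 5.1700 = 6.4381 kJ
Q2 (latent) = 0.9370 * 294.4510 = 275.9006 kJ
Q3 (sensible, liquid) = 0.9370 * 3.4340 * 40.3750 = 129.9129 kJ
Q_total = 412.2516 kJ

412.2516 kJ


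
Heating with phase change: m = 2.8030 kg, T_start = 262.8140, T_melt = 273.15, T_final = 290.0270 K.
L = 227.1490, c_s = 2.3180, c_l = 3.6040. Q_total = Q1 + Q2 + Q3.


Q1 (sensible, solid) = 2.8030 * 2.3180 * 10.3360 = 67.1567 kJ
Q2 (latent) = 2.8030 * 227.1490 = 636.6986 kJ
Q3 (sensible, liquid) = 2.8030 * 3.6040 * 16.8770 = 170.4917 kJ
Q_total = 874.3470 kJ

874.3470 kJ


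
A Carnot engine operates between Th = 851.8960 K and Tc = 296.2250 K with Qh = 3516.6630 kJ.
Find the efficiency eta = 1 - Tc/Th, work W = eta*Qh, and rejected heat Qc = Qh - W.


eta = 1 - 296.2250/851.8960 = 0.6523
W = 0.6523 * 3516.6630 = 2293.8336 kJ
Qc = 3516.6630 - 2293.8336 = 1222.8294 kJ

eta = 65.2276%, W = 2293.8336 kJ, Qc = 1222.8294 kJ


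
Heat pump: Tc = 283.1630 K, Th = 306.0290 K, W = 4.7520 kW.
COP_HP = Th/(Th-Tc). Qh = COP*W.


COP = 306.0290 / 22.8660 = 13.3836
Qh = 13.3836 * 4.7520 = 63.5988 kW

COP = 13.3836, Qh = 63.5988 kW


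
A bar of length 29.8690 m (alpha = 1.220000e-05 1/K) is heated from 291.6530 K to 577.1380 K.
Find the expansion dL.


dT = 285.4850 K
dL = 1.220000e-05 * 29.8690 * 285.4850 = 0.104031 m
L_final = 29.973031 m

dL = 0.104031 m


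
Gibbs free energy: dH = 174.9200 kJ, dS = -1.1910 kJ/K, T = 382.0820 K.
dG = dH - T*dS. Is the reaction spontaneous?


T*dS = 382.0820 * -1.1910 = -455.0597 kJ
dG = 174.9200 + 455.0597 = 629.9797 kJ (non-spontaneous)

dG = 629.9797 kJ, non-spontaneous


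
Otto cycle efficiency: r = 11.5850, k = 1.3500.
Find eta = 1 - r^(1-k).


r^(k-1) = 2.3570
eta = 1 - 1/2.3570 = 0.5757 = 57.5736%

57.5736%


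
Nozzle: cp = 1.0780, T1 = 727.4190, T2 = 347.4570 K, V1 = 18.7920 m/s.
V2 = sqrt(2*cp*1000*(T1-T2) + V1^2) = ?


dT = 379.9620 K
2*cp*1000*dT = 819198.0720
V1^2 = 353.1393
V2 = sqrt(819551.2113) = 905.2907 m/s

905.2907 m/s


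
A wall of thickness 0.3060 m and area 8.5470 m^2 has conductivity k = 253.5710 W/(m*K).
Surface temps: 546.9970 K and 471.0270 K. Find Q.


dT = 75.9700 K
Q = 253.5710 * 8.5470 * 75.9700 / 0.3060 = 538064.0636 W

538064.0636 W


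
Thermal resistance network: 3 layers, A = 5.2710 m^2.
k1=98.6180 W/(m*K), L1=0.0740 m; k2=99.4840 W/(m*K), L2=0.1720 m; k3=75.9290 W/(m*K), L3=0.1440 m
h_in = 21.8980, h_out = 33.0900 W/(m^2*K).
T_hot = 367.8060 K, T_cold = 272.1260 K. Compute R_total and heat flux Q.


R_conv_in = 1/(21.8980*5.2710) = 0.0087
R_1 = 0.0740/(98.6180*5.2710) = 0.0001
R_2 = 0.1720/(99.4840*5.2710) = 0.0003
R_3 = 0.1440/(75.9290*5.2710) = 0.0004
R_conv_out = 1/(33.0900*5.2710) = 0.0057
R_total = 0.0152 K/W
Q = 95.6800 / 0.0152 = 6283.4841 W

R_total = 0.0152 K/W, Q = 6283.4841 W


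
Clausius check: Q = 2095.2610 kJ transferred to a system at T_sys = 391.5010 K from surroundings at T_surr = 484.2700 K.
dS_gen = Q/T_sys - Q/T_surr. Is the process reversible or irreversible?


dS_sys = 2095.2610/391.5010 = 5.3519 kJ/K
dS_surr = -2095.2610/484.2700 = -4.3266 kJ/K
dS_gen = 5.3519 - 4.3266 = 1.0252 kJ/K (irreversible)

dS_gen = 1.0252 kJ/K, irreversible


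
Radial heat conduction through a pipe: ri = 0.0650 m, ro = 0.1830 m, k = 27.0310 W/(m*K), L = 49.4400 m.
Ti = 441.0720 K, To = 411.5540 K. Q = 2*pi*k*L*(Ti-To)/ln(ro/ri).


dT = 29.5180 K
ln(ro/ri) = 1.0351
Q = 2*pi*27.0310*49.4400*29.5180 / 1.0351 = 239455.8941 W

239455.8941 W


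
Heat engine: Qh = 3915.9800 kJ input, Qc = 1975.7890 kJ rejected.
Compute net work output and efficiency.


W = 3915.9800 - 1975.7890 = 1940.1910 kJ
eta = 1940.1910 / 3915.9800 = 0.4955 = 49.5455%

W = 1940.1910 kJ, eta = 49.5455%


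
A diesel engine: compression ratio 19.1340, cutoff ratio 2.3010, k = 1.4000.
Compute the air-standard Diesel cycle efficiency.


r^(k-1) = 3.2563
rc^k = 3.2113
eta = 0.6272 = 62.7159%

62.7159%


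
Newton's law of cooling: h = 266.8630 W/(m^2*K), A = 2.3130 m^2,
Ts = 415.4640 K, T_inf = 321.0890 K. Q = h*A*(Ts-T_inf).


dT = 94.3750 K
Q = 266.8630 * 2.3130 * 94.3750 = 58253.3575 W

58253.3575 W


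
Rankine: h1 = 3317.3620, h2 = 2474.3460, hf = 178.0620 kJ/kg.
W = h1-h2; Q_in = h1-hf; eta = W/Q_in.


W = 843.0160 kJ/kg
Q_in = 3139.3000 kJ/kg
eta = 0.2685 = 26.8536%

eta = 26.8536%


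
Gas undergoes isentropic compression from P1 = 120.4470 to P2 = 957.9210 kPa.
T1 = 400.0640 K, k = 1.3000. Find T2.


(k-1)/k = 0.2308
(P2/P1)^exp = 1.6137
T2 = 400.0640 * 1.6137 = 645.5724 K

645.5724 K


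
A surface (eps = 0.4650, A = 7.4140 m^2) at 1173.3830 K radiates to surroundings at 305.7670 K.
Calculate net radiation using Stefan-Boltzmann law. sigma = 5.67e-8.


T^4 = 1.8957e+12
Tsurr^4 = 8.7410e+09
Q = 0.4650 * 5.67e-8 * 7.4140 * 1.8869e+12 = 368842.1630 W

368842.1630 W


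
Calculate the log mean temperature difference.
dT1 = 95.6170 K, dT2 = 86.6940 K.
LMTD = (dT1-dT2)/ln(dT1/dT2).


dT1/dT2 = 1.1029
ln(dT1/dT2) = 0.0980
LMTD = 8.9230 / 0.0980 = 91.0827 K

91.0827 K


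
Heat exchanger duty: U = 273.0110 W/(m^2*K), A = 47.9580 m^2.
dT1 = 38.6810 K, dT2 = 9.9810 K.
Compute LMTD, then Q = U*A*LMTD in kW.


LMTD = 21.1860 K
Q = 273.0110 * 47.9580 * 21.1860 = 277390.2036 W = 277.3902 kW

277.3902 kW


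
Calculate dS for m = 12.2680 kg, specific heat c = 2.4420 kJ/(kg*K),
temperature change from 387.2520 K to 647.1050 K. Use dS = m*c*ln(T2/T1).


T2/T1 = 1.6710
ln(T2/T1) = 0.5134
dS = 12.2680 * 2.4420 * 0.5134 = 15.3817 kJ/K

15.3817 kJ/K


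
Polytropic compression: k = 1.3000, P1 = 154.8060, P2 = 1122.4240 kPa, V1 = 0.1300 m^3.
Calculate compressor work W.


(k-1)/k = 0.2308
(P2/P1)^exp = 1.5796
W = 4.3333 * 154.8060 * 0.1300 * (1.5796 - 1) = 50.5453 kJ

50.5453 kJ


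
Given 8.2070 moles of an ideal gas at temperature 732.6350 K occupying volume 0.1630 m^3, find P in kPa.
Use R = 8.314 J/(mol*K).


P = nRT/V = 8.2070 * 8.314 * 732.6350 / 0.1630
= 49989.8825 / 0.1630 = 306686.3956 Pa = 306.6864 kPa

306.6864 kPa


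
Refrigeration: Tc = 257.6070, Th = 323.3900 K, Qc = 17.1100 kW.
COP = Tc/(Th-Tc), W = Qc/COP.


COP = 257.6070 / 65.7830 = 3.9160
W = 17.1100 / 3.9160 = 4.3692 kW

COP = 3.9160, W = 4.3692 kW


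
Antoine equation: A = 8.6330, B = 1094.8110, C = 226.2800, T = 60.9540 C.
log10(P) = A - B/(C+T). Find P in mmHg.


C+T = 287.2340
B/(C+T) = 3.8116
log10(P) = 8.6330 - 3.8116 = 4.8214
P = 10^4.8214 = 66288.0454 mmHg

66288.0454 mmHg


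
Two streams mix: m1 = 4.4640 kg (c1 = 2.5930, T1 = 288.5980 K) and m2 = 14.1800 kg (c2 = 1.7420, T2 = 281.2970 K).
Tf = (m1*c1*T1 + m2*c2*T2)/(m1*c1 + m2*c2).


num = 10289.0404
den = 36.2767
Tf = 283.6266 K

283.6266 K


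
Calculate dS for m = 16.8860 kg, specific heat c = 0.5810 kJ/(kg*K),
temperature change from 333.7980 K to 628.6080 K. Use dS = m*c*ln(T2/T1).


T2/T1 = 1.8832
ln(T2/T1) = 0.6330
dS = 16.8860 * 0.5810 * 0.6330 = 6.2099 kJ/K

6.2099 kJ/K


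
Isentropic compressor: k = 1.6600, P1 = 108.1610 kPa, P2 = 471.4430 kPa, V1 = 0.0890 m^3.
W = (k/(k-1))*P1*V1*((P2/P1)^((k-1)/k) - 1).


(k-1)/k = 0.3976
(P2/P1)^exp = 1.7956
W = 2.5152 * 108.1610 * 0.0890 * (1.7956 - 1) = 19.2621 kJ

19.2621 kJ


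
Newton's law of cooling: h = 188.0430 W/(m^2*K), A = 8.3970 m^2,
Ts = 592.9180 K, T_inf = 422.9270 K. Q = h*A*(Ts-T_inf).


dT = 169.9910 K
Q = 188.0430 * 8.3970 * 169.9910 = 268415.2911 W

268415.2911 W


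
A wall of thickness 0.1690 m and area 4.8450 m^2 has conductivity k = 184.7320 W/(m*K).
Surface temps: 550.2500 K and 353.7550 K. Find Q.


dT = 196.4950 K
Q = 184.7320 * 4.8450 * 196.4950 / 0.1690 = 1040640.4732 W

1040640.4732 W


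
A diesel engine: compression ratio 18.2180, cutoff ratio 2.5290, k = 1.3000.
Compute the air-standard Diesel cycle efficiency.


r^(k-1) = 2.3886
rc^k = 3.3407
eta = 0.5070 = 50.7009%

50.7009%


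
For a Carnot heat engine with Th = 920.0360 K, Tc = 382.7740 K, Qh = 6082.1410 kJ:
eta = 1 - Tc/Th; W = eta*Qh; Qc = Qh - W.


eta = 1 - 382.7740/920.0360 = 0.5840
W = 0.5840 * 6082.1410 = 3551.7124 kJ
Qc = 6082.1410 - 3551.7124 = 2530.4286 kJ

eta = 58.3958%, W = 3551.7124 kJ, Qc = 2530.4286 kJ


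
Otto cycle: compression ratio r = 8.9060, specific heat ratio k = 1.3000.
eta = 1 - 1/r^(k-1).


r^(k-1) = 1.9271
eta = 1 - 1/1.9271 = 0.4811 = 48.1086%

48.1086%


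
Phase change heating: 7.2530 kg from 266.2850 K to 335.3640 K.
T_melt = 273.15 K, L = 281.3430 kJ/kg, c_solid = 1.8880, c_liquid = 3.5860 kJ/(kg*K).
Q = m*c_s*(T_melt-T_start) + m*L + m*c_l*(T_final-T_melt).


Q1 (sensible, solid) = 7.2530 * 1.8880 * 6.8650 = 94.0070 kJ
Q2 (latent) = 7.2530 * 281.3430 = 2040.5808 kJ
Q3 (sensible, liquid) = 7.2530 * 3.5860 * 62.2140 = 1618.1400 kJ
Q_total = 3752.7278 kJ

3752.7278 kJ


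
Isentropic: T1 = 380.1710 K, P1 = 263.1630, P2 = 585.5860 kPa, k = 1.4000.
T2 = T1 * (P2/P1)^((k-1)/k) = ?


(k-1)/k = 0.2857
(P2/P1)^exp = 1.2567
T2 = 380.1710 * 1.2567 = 477.7782 K

477.7782 K


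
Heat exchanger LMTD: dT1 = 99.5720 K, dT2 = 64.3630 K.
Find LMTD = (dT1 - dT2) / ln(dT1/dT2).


dT1/dT2 = 1.5470
ln(dT1/dT2) = 0.4363
LMTD = 35.2090 / 0.4363 = 80.6913 K

80.6913 K


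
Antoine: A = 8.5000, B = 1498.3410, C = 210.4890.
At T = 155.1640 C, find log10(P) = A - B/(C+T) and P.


C+T = 365.6530
B/(C+T) = 4.0977
log10(P) = 8.5000 - 4.0977 = 4.4023
P = 10^4.4023 = 25251.4977 mmHg

25251.4977 mmHg


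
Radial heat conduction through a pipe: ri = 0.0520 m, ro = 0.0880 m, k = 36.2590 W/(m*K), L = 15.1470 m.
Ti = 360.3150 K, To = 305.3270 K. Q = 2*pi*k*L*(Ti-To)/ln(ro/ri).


dT = 54.9880 K
ln(ro/ri) = 0.5261
Q = 2*pi*36.2590*15.1470*54.9880 / 0.5261 = 360684.6315 W

360684.6315 W


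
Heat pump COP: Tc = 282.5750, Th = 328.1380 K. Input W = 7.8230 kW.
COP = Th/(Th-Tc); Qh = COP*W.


COP = 328.1380 / 45.5630 = 7.2019
Qh = 7.2019 * 7.8230 = 56.3401 kW

COP = 7.2019, Qh = 56.3401 kW


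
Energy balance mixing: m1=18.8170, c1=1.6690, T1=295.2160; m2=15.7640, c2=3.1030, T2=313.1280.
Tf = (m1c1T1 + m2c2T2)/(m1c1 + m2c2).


num = 24588.3004
den = 80.3213
Tf = 306.1244 K

306.1244 K


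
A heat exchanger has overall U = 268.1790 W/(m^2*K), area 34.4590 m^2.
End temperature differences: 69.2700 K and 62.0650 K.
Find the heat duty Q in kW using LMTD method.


LMTD = 65.6016 K
Q = 268.1790 * 34.4590 * 65.6016 = 606235.9242 W = 606.2359 kW

606.2359 kW


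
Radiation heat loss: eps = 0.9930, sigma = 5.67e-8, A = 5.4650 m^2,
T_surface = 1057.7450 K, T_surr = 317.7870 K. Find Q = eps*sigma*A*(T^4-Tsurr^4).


T^4 = 1.2518e+12
Tsurr^4 = 1.0199e+10
Q = 0.9930 * 5.67e-8 * 5.4650 * 1.2416e+12 = 382026.5280 W

382026.5280 W


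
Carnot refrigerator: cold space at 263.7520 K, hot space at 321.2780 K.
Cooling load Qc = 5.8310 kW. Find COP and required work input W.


COP = 263.7520 / 57.5260 = 4.5849
W = 5.8310 / 4.5849 = 1.2718 kW

COP = 4.5849, W = 1.2718 kW


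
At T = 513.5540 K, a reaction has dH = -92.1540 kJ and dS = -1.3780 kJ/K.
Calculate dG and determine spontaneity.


T*dS = 513.5540 * -1.3780 = -707.6774 kJ
dG = -92.1540 + 707.6774 = 615.5234 kJ (non-spontaneous)

dG = 615.5234 kJ, non-spontaneous


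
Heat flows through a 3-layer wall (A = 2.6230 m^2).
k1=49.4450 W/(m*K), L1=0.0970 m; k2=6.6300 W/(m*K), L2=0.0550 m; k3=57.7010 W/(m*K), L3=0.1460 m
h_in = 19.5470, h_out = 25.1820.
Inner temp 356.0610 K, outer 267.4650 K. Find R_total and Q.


R_conv_in = 1/(19.5470*2.6230) = 0.0195
R_1 = 0.0970/(49.4450*2.6230) = 0.0007
R_2 = 0.0550/(6.6300*2.6230) = 0.0032
R_3 = 0.1460/(57.7010*2.6230) = 0.0010
R_conv_out = 1/(25.1820*2.6230) = 0.0151
R_total = 0.0395 K/W
Q = 88.5960 / 0.0395 = 2241.8800 W

R_total = 0.0395 K/W, Q = 2241.8800 W


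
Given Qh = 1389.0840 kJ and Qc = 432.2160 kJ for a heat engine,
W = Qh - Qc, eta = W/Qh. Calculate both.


W = 1389.0840 - 432.2160 = 956.8680 kJ
eta = 956.8680 / 1389.0840 = 0.6888 = 68.8848%

W = 956.8680 kJ, eta = 68.8848%


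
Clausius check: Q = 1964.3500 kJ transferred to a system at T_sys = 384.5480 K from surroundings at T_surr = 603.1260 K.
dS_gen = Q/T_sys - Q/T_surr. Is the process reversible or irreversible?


dS_sys = 1964.3500/384.5480 = 5.1082 kJ/K
dS_surr = -1964.3500/603.1260 = -3.2569 kJ/K
dS_gen = 5.1082 - 3.2569 = 1.8513 kJ/K (irreversible)

dS_gen = 1.8513 kJ/K, irreversible


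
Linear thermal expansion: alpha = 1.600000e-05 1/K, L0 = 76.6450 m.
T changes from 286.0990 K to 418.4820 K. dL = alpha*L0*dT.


dT = 132.3830 K
dL = 1.600000e-05 * 76.6450 * 132.3830 = 0.162344 m
L_final = 76.807344 m

dL = 0.162344 m


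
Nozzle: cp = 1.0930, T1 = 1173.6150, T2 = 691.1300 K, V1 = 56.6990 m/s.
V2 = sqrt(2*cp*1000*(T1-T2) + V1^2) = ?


dT = 482.4850 K
2*cp*1000*dT = 1054712.2100
V1^2 = 3214.7766
V2 = sqrt(1057926.9866) = 1028.5558 m/s

1028.5558 m/s


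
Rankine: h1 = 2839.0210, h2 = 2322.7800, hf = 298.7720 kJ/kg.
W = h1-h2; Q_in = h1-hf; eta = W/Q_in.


W = 516.2410 kJ/kg
Q_in = 2540.2490 kJ/kg
eta = 0.2032 = 20.3225%

eta = 20.3225%


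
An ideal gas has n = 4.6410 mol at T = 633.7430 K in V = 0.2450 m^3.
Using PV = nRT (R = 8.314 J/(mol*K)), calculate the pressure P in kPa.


P = nRT/V = 4.6410 * 8.314 * 633.7430 / 0.2450
= 24453.1473 / 0.2450 = 99808.7645 Pa = 99.8088 kPa

99.8088 kPa


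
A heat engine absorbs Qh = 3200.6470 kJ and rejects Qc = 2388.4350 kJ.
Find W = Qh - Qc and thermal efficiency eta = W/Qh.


W = 3200.6470 - 2388.4350 = 812.2120 kJ
eta = 812.2120 / 3200.6470 = 0.2538 = 25.3765%

W = 812.2120 kJ, eta = 25.3765%


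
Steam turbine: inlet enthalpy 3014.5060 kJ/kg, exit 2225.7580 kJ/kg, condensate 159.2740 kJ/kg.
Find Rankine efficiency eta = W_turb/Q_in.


W = 788.7480 kJ/kg
Q_in = 2855.2320 kJ/kg
eta = 0.2762 = 27.6247%

eta = 27.6247%


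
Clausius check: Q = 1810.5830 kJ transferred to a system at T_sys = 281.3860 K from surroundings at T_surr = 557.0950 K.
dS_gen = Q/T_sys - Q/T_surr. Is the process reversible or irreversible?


dS_sys = 1810.5830/281.3860 = 6.4345 kJ/K
dS_surr = -1810.5830/557.0950 = -3.2500 kJ/K
dS_gen = 6.4345 - 3.2500 = 3.1845 kJ/K (irreversible)

dS_gen = 3.1845 kJ/K, irreversible


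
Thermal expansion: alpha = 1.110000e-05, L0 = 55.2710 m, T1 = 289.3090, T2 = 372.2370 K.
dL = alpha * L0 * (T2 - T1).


dT = 82.9280 K
dL = 1.110000e-05 * 55.2710 * 82.9280 = 0.050877 m
L_final = 55.321877 m

dL = 0.050877 m


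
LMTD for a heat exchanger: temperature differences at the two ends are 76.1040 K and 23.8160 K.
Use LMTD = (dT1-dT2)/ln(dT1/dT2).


dT1/dT2 = 3.1955
ln(dT1/dT2) = 1.1617
LMTD = 52.2880 / 1.1617 = 45.0082 K

45.0082 K


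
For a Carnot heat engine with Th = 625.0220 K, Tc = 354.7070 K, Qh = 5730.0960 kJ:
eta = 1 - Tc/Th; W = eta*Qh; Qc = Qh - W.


eta = 1 - 354.7070/625.0220 = 0.4325
W = 0.4325 * 5730.0960 = 2478.2022 kJ
Qc = 5730.0960 - 2478.2022 = 3251.8938 kJ

eta = 43.2489%, W = 2478.2022 kJ, Qc = 3251.8938 kJ


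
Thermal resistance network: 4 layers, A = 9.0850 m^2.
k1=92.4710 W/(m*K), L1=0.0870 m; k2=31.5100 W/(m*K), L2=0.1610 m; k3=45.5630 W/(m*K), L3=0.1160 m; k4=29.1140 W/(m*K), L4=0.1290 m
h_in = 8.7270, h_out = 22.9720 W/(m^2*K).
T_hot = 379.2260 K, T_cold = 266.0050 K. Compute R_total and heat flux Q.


R_conv_in = 1/(8.7270*9.0850) = 0.0126
R_1 = 0.0870/(92.4710*9.0850) = 0.0001
R_2 = 0.1610/(31.5100*9.0850) = 0.0006
R_3 = 0.1160/(45.5630*9.0850) = 0.0003
R_4 = 0.1290/(29.1140*9.0850) = 0.0005
R_conv_out = 1/(22.9720*9.0850) = 0.0048
R_total = 0.0188 K/W
Q = 113.2210 / 0.0188 = 6010.1733 W

R_total = 0.0188 K/W, Q = 6010.1733 W


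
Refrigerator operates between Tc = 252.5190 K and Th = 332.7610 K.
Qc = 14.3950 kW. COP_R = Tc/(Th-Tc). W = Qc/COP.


COP = 252.5190 / 80.2420 = 3.1470
W = 14.3950 / 3.1470 = 4.5742 kW

COP = 3.1470, W = 4.5742 kW


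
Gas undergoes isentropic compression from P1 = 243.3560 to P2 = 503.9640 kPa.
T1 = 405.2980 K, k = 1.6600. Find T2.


(k-1)/k = 0.3976
(P2/P1)^exp = 1.3357
T2 = 405.2980 * 1.3357 = 541.3469 K

541.3469 K


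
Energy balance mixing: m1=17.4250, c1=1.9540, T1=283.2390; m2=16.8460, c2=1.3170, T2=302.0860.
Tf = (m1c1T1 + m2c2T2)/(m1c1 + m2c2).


num = 16345.9839
den = 56.2346
Tf = 290.6747 K

290.6747 K


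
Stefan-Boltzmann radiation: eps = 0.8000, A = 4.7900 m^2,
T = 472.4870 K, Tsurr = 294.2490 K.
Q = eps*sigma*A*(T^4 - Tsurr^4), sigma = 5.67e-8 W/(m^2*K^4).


T^4 = 4.9838e+10
Tsurr^4 = 7.4965e+09
Q = 0.8000 * 5.67e-8 * 4.7900 * 4.2341e+10 = 9199.6899 W

9199.6899 W


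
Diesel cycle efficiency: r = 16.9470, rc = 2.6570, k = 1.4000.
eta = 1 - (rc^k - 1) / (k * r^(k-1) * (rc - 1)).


r^(k-1) = 3.1020
rc^k = 3.9278
eta = 0.5931 = 59.3133%

59.3133%


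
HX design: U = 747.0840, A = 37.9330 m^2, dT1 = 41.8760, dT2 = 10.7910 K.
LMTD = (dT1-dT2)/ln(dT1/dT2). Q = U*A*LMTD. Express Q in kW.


LMTD = 22.9240 K
Q = 747.0840 * 37.9330 * 22.9240 = 649647.3556 W = 649.6474 kW

649.6474 kW


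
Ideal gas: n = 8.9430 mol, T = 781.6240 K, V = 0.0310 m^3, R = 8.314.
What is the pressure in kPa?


P = nRT/V = 8.9430 * 8.314 * 781.6240 / 0.0310
= 58115.3874 / 0.0310 = 1874689.9153 Pa = 1874.6899 kPa

1874.6899 kPa


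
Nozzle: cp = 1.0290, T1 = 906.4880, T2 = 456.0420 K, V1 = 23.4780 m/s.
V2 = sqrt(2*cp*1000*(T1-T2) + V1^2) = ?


dT = 450.4460 K
2*cp*1000*dT = 927017.8680
V1^2 = 551.2165
V2 = sqrt(927569.0845) = 963.1039 m/s

963.1039 m/s


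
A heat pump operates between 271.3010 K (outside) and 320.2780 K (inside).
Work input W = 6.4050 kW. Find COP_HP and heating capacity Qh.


COP = 320.2780 / 48.9770 = 6.5394
Qh = 6.5394 * 6.4050 = 41.8846 kW

COP = 6.5394, Qh = 41.8846 kW


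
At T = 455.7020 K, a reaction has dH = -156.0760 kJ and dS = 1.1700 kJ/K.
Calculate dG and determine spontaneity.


T*dS = 455.7020 * 1.1700 = 533.1713 kJ
dG = -156.0760 - 533.1713 = -689.2473 kJ (spontaneous)

dG = -689.2473 kJ, spontaneous


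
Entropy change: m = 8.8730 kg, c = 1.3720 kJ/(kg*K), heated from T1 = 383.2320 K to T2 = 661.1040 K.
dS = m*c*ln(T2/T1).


T2/T1 = 1.7251
ln(T2/T1) = 0.5453
dS = 8.8730 * 1.3720 * 0.5453 = 6.6380 kJ/K

6.6380 kJ/K


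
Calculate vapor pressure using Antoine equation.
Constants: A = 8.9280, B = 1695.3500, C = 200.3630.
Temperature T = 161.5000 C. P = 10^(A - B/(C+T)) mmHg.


C+T = 361.8630
B/(C+T) = 4.6851
log10(P) = 8.9280 - 4.6851 = 4.2429
P = 10^4.2429 = 17496.0347 mmHg

17496.0347 mmHg


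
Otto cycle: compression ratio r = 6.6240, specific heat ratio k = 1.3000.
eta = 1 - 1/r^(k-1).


r^(k-1) = 1.7633
eta = 1 - 1/1.7633 = 0.4329 = 43.2894%

43.2894%


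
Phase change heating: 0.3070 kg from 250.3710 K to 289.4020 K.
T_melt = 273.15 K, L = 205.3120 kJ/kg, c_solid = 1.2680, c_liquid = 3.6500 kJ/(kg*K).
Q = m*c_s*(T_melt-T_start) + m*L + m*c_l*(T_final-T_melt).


Q1 (sensible, solid) = 0.3070 * 1.2680 * 22.7790 = 8.8673 kJ
Q2 (latent) = 0.3070 * 205.3120 = 63.0308 kJ
Q3 (sensible, liquid) = 0.3070 * 3.6500 * 16.2520 = 18.2112 kJ
Q_total = 90.1093 kJ

90.1093 kJ


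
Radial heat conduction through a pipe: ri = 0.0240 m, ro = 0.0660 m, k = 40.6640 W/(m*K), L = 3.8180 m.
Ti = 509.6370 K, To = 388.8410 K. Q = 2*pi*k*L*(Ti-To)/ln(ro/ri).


dT = 120.7960 K
ln(ro/ri) = 1.0116
Q = 2*pi*40.6640*3.8180*120.7960 / 1.0116 = 116484.7925 W

116484.7925 W


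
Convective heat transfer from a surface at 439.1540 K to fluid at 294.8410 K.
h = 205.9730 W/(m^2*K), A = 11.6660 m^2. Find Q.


dT = 144.3130 K
Q = 205.9730 * 11.6660 * 144.3130 = 346766.9684 W

346766.9684 W


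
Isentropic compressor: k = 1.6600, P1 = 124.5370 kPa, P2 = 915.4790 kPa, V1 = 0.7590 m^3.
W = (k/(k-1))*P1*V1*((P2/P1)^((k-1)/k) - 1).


(k-1)/k = 0.3976
(P2/P1)^exp = 2.2103
W = 2.5152 * 124.5370 * 0.7590 * (2.2103 - 1) = 287.7395 kJ

287.7395 kJ


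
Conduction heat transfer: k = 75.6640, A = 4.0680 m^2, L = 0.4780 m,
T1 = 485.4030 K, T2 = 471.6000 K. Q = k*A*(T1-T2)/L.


dT = 13.8030 K
Q = 75.6640 * 4.0680 * 13.8030 / 0.4780 = 8888.2412 W

8888.2412 W


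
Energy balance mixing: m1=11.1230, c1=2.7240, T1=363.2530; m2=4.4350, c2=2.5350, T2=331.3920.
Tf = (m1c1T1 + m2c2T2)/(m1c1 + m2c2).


num = 14731.9707
den = 41.5418
Tf = 354.6302 K

354.6302 K


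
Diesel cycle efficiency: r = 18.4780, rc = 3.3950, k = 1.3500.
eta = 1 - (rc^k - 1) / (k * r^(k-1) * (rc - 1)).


r^(k-1) = 2.7754
rc^k = 5.2076
eta = 0.5311 = 53.1121%

53.1121%


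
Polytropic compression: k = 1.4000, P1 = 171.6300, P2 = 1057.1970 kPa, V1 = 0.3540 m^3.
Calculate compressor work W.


(k-1)/k = 0.2857
(P2/P1)^exp = 1.6811
W = 3.5000 * 171.6300 * 0.3540 * (1.6811 - 1) = 144.8322 kJ

144.8322 kJ


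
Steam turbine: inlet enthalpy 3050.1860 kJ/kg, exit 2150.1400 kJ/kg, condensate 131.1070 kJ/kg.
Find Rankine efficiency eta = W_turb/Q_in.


W = 900.0460 kJ/kg
Q_in = 2919.0790 kJ/kg
eta = 0.3083 = 30.8332%

eta = 30.8332%


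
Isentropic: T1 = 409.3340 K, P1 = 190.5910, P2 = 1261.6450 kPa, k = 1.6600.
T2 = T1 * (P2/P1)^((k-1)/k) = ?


(k-1)/k = 0.3976
(P2/P1)^exp = 2.1201
T2 = 409.3340 * 2.1201 = 867.8283 K

867.8283 K


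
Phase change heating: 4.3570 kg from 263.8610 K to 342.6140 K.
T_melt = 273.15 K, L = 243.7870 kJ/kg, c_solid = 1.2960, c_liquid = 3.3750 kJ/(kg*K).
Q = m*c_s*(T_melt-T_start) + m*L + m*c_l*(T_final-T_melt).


Q1 (sensible, solid) = 4.3570 * 1.2960 * 9.2890 = 52.4519 kJ
Q2 (latent) = 4.3570 * 243.7870 = 1062.1800 kJ
Q3 (sensible, liquid) = 4.3570 * 3.3750 * 69.4640 = 1021.4594 kJ
Q_total = 2136.0913 kJ

2136.0913 kJ


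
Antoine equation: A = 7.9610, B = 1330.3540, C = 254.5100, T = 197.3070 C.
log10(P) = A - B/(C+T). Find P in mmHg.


C+T = 451.8170
B/(C+T) = 2.9445
log10(P) = 7.9610 - 2.9445 = 5.0165
P = 10^5.0165 = 103883.5603 mmHg

103883.5603 mmHg


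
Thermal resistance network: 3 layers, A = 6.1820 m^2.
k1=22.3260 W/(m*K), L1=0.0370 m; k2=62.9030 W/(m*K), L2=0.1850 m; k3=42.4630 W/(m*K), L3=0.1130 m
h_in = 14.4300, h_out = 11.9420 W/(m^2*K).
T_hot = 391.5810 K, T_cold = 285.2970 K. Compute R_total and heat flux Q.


R_conv_in = 1/(14.4300*6.1820) = 0.0112
R_1 = 0.0370/(22.3260*6.1820) = 0.0003
R_2 = 0.1850/(62.9030*6.1820) = 0.0005
R_3 = 0.1130/(42.4630*6.1820) = 0.0004
R_conv_out = 1/(11.9420*6.1820) = 0.0135
R_total = 0.0259 K/W
Q = 106.2840 / 0.0259 = 4098.9247 W

R_total = 0.0259 K/W, Q = 4098.9247 W


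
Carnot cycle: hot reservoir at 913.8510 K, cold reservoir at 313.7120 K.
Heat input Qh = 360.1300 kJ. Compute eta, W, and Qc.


eta = 1 - 313.7120/913.8510 = 0.6567
W = 0.6567 * 360.1300 = 236.5025 kJ
Qc = 360.1300 - 236.5025 = 123.6275 kJ

eta = 65.6714%, W = 236.5025 kJ, Qc = 123.6275 kJ


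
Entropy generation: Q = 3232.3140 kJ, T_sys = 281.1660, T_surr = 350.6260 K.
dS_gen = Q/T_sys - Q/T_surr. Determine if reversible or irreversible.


dS_sys = 3232.3140/281.1660 = 11.4961 kJ/K
dS_surr = -3232.3140/350.6260 = -9.2187 kJ/K
dS_gen = 11.4961 - 9.2187 = 2.2774 kJ/K (irreversible)

dS_gen = 2.2774 kJ/K, irreversible


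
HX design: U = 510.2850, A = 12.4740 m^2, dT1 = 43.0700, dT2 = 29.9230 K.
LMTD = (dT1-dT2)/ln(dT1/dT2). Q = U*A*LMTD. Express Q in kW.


LMTD = 36.0984 K
Q = 510.2850 * 12.4740 * 36.0984 = 229776.7687 W = 229.7768 kW

229.7768 kW


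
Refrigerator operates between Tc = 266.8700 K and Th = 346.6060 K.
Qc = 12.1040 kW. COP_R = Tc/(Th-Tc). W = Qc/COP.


COP = 266.8700 / 79.7360 = 3.3469
W = 12.1040 / 3.3469 = 3.6165 kW

COP = 3.3469, W = 3.6165 kW


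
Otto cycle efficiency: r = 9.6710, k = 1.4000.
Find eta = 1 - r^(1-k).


r^(k-1) = 2.4785
eta = 1 - 1/2.4785 = 0.5965 = 59.6530%

59.6530%


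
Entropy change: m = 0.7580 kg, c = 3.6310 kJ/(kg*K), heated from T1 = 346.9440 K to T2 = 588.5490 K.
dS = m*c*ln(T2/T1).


T2/T1 = 1.6964
ln(T2/T1) = 0.5285
dS = 0.7580 * 3.6310 * 0.5285 = 1.4546 kJ/K

1.4546 kJ/K


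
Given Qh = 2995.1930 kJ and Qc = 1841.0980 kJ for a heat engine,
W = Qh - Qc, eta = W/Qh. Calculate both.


W = 2995.1930 - 1841.0980 = 1154.0950 kJ
eta = 1154.0950 / 2995.1930 = 0.3853 = 38.5316%

W = 1154.0950 kJ, eta = 38.5316%


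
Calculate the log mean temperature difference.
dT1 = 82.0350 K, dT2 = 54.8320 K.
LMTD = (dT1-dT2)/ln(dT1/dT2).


dT1/dT2 = 1.4961
ln(dT1/dT2) = 0.4029
LMTD = 27.2030 / 0.4029 = 67.5227 K

67.5227 K


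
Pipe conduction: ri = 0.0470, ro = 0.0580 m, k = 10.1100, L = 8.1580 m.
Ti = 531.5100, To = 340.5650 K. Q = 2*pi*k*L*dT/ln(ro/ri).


dT = 190.9450 K
ln(ro/ri) = 0.2103
Q = 2*pi*10.1100*8.1580*190.9450 / 0.2103 = 470536.3987 W

470536.3987 W


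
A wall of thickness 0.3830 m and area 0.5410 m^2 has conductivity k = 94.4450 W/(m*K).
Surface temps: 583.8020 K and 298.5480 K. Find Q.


dT = 285.2540 K
Q = 94.4450 * 0.5410 * 285.2540 / 0.3830 = 38054.7791 W

38054.7791 W


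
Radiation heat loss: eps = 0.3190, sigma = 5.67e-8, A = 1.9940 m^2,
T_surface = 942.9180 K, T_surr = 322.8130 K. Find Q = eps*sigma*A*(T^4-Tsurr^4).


T^4 = 7.9049e+11
Tsurr^4 = 1.0859e+10
Q = 0.3190 * 5.67e-8 * 1.9940 * 7.7963e+11 = 28118.1739 W

28118.1739 W


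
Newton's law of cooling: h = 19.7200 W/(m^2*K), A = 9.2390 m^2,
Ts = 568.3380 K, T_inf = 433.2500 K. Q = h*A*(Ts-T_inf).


dT = 135.0880 K
Q = 19.7200 * 9.2390 * 135.0880 = 24612.0988 W

24612.0988 W


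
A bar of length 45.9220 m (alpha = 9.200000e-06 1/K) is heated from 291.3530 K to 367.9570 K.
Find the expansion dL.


dT = 76.6040 K
dL = 9.200000e-06 * 45.9220 * 76.6040 = 0.032364 m
L_final = 45.954364 m

dL = 0.032364 m


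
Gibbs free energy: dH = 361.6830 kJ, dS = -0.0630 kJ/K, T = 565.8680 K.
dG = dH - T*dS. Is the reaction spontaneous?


T*dS = 565.8680 * -0.0630 = -35.6497 kJ
dG = 361.6830 + 35.6497 = 397.3327 kJ (non-spontaneous)

dG = 397.3327 kJ, non-spontaneous


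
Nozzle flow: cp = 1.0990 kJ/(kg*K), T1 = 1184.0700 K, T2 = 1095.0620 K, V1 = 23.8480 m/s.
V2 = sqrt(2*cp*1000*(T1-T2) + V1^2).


dT = 89.0080 K
2*cp*1000*dT = 195639.5840
V1^2 = 568.7271
V2 = sqrt(196208.3111) = 442.9541 m/s

442.9541 m/s


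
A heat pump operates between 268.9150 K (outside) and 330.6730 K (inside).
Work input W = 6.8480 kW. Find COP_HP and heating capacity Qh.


COP = 330.6730 / 61.7580 = 5.3543
Qh = 5.3543 * 6.8480 = 36.6665 kW

COP = 5.3543, Qh = 36.6665 kW


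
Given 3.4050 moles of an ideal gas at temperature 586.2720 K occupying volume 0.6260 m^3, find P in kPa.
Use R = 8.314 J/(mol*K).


P = nRT/V = 3.4050 * 8.314 * 586.2720 / 0.6260
= 16596.8737 / 0.6260 = 26512.5778 Pa = 26.5126 kPa

26.5126 kPa


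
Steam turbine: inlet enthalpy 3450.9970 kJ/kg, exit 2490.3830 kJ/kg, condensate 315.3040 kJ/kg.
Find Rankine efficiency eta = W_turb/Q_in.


W = 960.6140 kJ/kg
Q_in = 3135.6930 kJ/kg
eta = 0.3063 = 30.6348%

eta = 30.6348%


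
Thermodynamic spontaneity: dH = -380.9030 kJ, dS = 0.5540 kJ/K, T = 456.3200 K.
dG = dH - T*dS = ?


T*dS = 456.3200 * 0.5540 = 252.8013 kJ
dG = -380.9030 - 252.8013 = -633.7043 kJ (spontaneous)

dG = -633.7043 kJ, spontaneous


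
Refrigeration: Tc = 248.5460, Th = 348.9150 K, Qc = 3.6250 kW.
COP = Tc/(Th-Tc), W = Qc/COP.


COP = 248.5460 / 100.3690 = 2.4763
W = 3.6250 / 2.4763 = 1.4639 kW

COP = 2.4763, W = 1.4639 kW


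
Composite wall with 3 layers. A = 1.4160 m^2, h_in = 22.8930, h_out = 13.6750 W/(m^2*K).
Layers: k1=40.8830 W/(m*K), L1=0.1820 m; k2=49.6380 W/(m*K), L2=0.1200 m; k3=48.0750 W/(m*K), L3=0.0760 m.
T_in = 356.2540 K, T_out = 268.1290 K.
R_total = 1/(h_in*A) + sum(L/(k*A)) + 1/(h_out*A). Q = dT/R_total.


R_conv_in = 1/(22.8930*1.4160) = 0.0308
R_1 = 0.1820/(40.8830*1.4160) = 0.0031
R_2 = 0.1200/(49.6380*1.4160) = 0.0017
R_3 = 0.0760/(48.0750*1.4160) = 0.0011
R_conv_out = 1/(13.6750*1.4160) = 0.0516
R_total = 0.0885 K/W
Q = 88.1250 / 0.0885 = 996.2261 W

R_total = 0.0885 K/W, Q = 996.2261 W


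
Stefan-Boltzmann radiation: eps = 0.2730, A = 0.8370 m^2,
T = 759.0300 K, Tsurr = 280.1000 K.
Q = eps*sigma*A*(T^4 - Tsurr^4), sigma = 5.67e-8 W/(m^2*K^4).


T^4 = 3.3192e+11
Tsurr^4 = 6.1553e+09
Q = 0.2730 * 5.67e-8 * 0.8370 * 3.2577e+11 = 4220.6323 W

4220.6323 W


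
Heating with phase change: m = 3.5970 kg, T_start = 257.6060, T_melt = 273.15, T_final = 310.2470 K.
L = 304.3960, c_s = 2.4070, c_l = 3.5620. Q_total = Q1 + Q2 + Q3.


Q1 (sensible, solid) = 3.5970 * 2.4070 * 15.5440 = 134.5796 kJ
Q2 (latent) = 3.5970 * 304.3960 = 1094.9124 kJ
Q3 (sensible, liquid) = 3.5970 * 3.5620 * 37.0970 = 475.3058 kJ
Q_total = 1704.7979 kJ

1704.7979 kJ


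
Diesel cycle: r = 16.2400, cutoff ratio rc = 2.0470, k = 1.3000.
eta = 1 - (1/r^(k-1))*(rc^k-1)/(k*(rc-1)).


r^(k-1) = 2.3077
rc^k = 2.5378
eta = 0.5104 = 51.0416%

51.0416%


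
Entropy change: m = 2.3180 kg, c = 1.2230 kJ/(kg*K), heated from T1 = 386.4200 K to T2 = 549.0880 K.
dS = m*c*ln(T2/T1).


T2/T1 = 1.4210
ln(T2/T1) = 0.3513
dS = 2.3180 * 1.2230 * 0.3513 = 0.9960 kJ/K

0.9960 kJ/K


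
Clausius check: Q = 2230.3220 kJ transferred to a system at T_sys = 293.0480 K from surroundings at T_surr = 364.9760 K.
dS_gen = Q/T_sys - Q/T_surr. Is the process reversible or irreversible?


dS_sys = 2230.3220/293.0480 = 7.6108 kJ/K
dS_surr = -2230.3220/364.9760 = -6.1109 kJ/K
dS_gen = 7.6108 - 6.1109 = 1.4999 kJ/K (irreversible)

dS_gen = 1.4999 kJ/K, irreversible


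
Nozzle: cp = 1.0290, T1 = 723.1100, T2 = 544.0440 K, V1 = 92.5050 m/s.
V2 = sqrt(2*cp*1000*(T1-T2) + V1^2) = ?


dT = 179.0660 K
2*cp*1000*dT = 368517.8280
V1^2 = 8557.1750
V2 = sqrt(377075.0030) = 614.0643 m/s

614.0643 m/s


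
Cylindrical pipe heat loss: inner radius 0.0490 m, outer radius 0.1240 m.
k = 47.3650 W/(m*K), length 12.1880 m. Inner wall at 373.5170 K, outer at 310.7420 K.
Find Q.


dT = 62.7750 K
ln(ro/ri) = 0.9285
Q = 2*pi*47.3650*12.1880*62.7750 / 0.9285 = 245240.8349 W

245240.8349 W


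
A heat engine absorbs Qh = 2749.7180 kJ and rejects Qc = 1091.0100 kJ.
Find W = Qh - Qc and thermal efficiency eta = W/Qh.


W = 2749.7180 - 1091.0100 = 1658.7080 kJ
eta = 1658.7080 / 2749.7180 = 0.6032 = 60.3228%

W = 1658.7080 kJ, eta = 60.3228%


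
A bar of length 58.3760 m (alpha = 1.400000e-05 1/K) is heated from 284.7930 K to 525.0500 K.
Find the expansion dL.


dT = 240.2570 K
dL = 1.400000e-05 * 58.3760 * 240.2570 = 0.196353 m
L_final = 58.572353 m

dL = 0.196353 m


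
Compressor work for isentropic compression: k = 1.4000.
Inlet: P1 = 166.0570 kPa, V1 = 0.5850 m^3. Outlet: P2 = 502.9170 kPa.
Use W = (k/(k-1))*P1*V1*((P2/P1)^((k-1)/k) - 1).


(k-1)/k = 0.2857
(P2/P1)^exp = 1.3725
W = 3.5000 * 166.0570 * 0.5850 * (1.3725 - 1) = 126.6340 kJ

126.6340 kJ


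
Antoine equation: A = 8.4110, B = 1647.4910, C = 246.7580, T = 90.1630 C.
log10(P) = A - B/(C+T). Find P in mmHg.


C+T = 336.9210
B/(C+T) = 4.8898
log10(P) = 8.4110 - 4.8898 = 3.5212
P = 10^3.5212 = 3320.1399 mmHg

3320.1399 mmHg


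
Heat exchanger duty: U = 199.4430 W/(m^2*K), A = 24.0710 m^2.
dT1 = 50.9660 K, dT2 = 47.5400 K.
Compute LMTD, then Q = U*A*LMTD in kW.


LMTD = 49.2331 K
Q = 199.4430 * 24.0710 * 49.2331 = 236358.0602 W = 236.3581 kW

236.3581 kW


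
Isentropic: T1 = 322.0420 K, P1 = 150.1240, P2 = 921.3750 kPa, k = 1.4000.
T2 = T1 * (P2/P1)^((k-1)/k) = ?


(k-1)/k = 0.2857
(P2/P1)^exp = 1.6793
T2 = 322.0420 * 1.6793 = 540.8184 K

540.8184 K


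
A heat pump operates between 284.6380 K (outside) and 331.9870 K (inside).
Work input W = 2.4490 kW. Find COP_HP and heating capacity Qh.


COP = 331.9870 / 47.3490 = 7.0115
Qh = 7.0115 * 2.4490 = 17.1711 kW

COP = 7.0115, Qh = 17.1711 kW


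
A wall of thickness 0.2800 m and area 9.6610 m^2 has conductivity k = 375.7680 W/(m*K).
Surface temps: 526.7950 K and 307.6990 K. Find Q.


dT = 219.0960 K
Q = 375.7680 * 9.6610 * 219.0960 / 0.2800 = 2840653.7007 W

2840653.7007 W


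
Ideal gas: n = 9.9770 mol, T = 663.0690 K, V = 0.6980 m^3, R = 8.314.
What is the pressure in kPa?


P = nRT/V = 9.9770 * 8.314 * 663.0690 / 0.6980
= 55000.7633 / 0.6980 = 78797.6551 Pa = 78.7977 kPa

78.7977 kPa


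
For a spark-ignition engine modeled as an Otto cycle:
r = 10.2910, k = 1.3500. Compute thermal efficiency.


r^(k-1) = 2.2613
eta = 1 - 1/2.2613 = 0.5578 = 55.7779%

55.7779%


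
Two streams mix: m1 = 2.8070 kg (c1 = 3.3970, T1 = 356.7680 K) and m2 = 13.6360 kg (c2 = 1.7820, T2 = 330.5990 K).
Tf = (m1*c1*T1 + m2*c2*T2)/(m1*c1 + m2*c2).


num = 11435.2596
den = 33.8347
Tf = 337.9740 K

337.9740 K


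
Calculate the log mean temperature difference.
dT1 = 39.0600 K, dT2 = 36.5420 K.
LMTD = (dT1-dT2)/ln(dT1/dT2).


dT1/dT2 = 1.0689
ln(dT1/dT2) = 0.0666
LMTD = 2.5180 / 0.0666 = 37.7870 K

37.7870 K


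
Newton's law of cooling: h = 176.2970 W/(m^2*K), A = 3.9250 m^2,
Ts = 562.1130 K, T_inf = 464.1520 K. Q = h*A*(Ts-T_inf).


dT = 97.9610 K
Q = 176.2970 * 3.9250 * 97.9610 = 67785.6544 W

67785.6544 W


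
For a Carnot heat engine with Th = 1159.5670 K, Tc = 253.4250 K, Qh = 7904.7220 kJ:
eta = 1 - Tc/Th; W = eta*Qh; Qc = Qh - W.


eta = 1 - 253.4250/1159.5670 = 0.7814
W = 0.7814 * 7904.7220 = 6177.1339 kJ
Qc = 7904.7220 - 6177.1339 = 1727.5881 kJ

eta = 78.1449%, W = 6177.1339 kJ, Qc = 1727.5881 kJ


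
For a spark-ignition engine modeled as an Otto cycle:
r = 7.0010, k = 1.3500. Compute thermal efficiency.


r^(k-1) = 1.9761
eta = 1 - 1/1.9761 = 0.4939 = 49.3949%

49.3949%


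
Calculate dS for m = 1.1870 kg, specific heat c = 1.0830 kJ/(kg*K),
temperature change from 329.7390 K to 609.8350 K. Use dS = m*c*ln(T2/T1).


T2/T1 = 1.8494
ln(T2/T1) = 0.6149
dS = 1.1870 * 1.0830 * 0.6149 = 0.7905 kJ/K

0.7905 kJ/K


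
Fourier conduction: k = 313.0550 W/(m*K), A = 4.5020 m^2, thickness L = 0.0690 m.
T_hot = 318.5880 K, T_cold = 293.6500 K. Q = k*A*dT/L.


dT = 24.9380 K
Q = 313.0550 * 4.5020 * 24.9380 / 0.0690 = 509376.2186 W

509376.2186 W


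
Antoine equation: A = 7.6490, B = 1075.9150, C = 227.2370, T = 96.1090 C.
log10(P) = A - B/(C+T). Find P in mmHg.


C+T = 323.3460
B/(C+T) = 3.3274
log10(P) = 7.6490 - 3.3274 = 4.3216
P = 10^4.3216 = 20968.0570 mmHg

20968.0570 mmHg


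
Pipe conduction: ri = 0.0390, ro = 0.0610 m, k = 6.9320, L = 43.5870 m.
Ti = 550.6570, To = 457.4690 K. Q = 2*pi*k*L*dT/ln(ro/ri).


dT = 93.1880 K
ln(ro/ri) = 0.4473
Q = 2*pi*6.9320*43.5870*93.1880 / 0.4473 = 395498.3091 W

395498.3091 W


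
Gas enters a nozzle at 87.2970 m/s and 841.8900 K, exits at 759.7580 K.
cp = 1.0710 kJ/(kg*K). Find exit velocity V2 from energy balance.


dT = 82.1320 K
2*cp*1000*dT = 175926.7440
V1^2 = 7620.7662
V2 = sqrt(183547.5102) = 428.4245 m/s

428.4245 m/s


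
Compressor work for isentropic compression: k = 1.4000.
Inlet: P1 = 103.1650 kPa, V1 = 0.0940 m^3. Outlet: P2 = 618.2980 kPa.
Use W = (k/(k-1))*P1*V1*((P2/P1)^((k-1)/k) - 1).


(k-1)/k = 0.2857
(P2/P1)^exp = 1.6680
W = 3.5000 * 103.1650 * 0.0940 * (1.6680 - 1) = 22.6720 kJ

22.6720 kJ


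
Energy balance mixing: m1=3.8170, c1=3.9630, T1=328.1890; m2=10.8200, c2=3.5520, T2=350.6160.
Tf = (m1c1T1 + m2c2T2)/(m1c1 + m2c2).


num = 18439.5384
den = 53.5594
Tf = 344.2819 K

344.2819 K


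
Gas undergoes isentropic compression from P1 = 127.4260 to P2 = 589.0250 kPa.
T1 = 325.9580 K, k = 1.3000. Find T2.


(k-1)/k = 0.2308
(P2/P1)^exp = 1.4237
T2 = 325.9580 * 1.4237 = 464.0818 K

464.0818 K


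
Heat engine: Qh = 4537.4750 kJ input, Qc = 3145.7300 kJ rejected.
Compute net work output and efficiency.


W = 4537.4750 - 3145.7300 = 1391.7450 kJ
eta = 1391.7450 / 4537.4750 = 0.3067 = 30.6722%

W = 1391.7450 kJ, eta = 30.6722%


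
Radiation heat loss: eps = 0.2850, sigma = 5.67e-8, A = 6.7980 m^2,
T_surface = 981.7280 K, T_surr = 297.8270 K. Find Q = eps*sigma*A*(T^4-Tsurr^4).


T^4 = 9.2889e+11
Tsurr^4 = 7.8679e+09
Q = 0.2850 * 5.67e-8 * 6.7980 * 9.2102e+11 = 101176.4831 W

101176.4831 W


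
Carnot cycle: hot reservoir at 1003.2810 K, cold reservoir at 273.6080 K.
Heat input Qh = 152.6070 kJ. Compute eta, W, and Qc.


eta = 1 - 273.6080/1003.2810 = 0.7273
W = 0.7273 * 152.6070 = 110.9891 kJ
Qc = 152.6070 - 110.9891 = 41.6179 kJ

eta = 72.7287%, W = 110.9891 kJ, Qc = 41.6179 kJ


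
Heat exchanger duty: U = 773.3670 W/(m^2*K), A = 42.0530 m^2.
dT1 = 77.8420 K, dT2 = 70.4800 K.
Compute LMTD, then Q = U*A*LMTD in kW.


LMTD = 74.1001 K
Q = 773.3670 * 42.0530 * 74.1001 = 2409911.8911 W = 2409.9119 kW

2409.9119 kW


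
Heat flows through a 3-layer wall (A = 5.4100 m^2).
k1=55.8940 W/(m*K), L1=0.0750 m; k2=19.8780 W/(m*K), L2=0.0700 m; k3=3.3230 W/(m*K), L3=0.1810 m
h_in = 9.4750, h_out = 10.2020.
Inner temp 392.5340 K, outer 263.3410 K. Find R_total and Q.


R_conv_in = 1/(9.4750*5.4100) = 0.0195
R_1 = 0.0750/(55.8940*5.4100) = 0.0002
R_2 = 0.0700/(19.8780*5.4100) = 0.0007
R_3 = 0.1810/(3.3230*5.4100) = 0.0101
R_conv_out = 1/(10.2020*5.4100) = 0.0181
R_total = 0.0486 K/W
Q = 129.1930 / 0.0486 = 2658.6253 W

R_total = 0.0486 K/W, Q = 2658.6253 W


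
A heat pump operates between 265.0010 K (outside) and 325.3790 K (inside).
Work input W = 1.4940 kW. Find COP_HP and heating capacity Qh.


COP = 325.3790 / 60.3780 = 5.3890
Qh = 5.3890 * 1.4940 = 8.0512 kW

COP = 5.3890, Qh = 8.0512 kW


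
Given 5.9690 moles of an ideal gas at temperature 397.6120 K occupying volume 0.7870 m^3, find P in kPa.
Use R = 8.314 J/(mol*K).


P = nRT/V = 5.9690 * 8.314 * 397.6120 / 0.7870
= 19731.9989 / 0.7870 = 25072.4255 Pa = 25.0724 kPa

25.0724 kPa


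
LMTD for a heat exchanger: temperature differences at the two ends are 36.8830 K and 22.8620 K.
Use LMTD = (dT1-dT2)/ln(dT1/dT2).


dT1/dT2 = 1.6133
ln(dT1/dT2) = 0.4783
LMTD = 14.0210 / 0.4783 = 29.3158 K

29.3158 K


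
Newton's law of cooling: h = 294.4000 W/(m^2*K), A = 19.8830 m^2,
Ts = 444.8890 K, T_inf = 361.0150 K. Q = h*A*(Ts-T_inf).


dT = 83.8740 K
Q = 294.4000 * 19.8830 * 83.8740 = 490961.0888 W

490961.0888 W


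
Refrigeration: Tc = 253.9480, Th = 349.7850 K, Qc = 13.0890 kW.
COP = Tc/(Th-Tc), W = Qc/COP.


COP = 253.9480 / 95.8370 = 2.6498
W = 13.0890 / 2.6498 = 4.9396 kW

COP = 2.6498, W = 4.9396 kW


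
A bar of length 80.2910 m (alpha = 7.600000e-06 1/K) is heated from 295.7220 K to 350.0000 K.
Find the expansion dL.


dT = 54.2780 K
dL = 7.600000e-06 * 80.2910 * 54.2780 = 0.033121 m
L_final = 80.324121 m

dL = 0.033121 m


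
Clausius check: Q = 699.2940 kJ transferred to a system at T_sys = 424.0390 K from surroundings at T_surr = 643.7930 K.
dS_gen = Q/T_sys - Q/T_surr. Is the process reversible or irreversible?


dS_sys = 699.2940/424.0390 = 1.6491 kJ/K
dS_surr = -699.2940/643.7930 = -1.0862 kJ/K
dS_gen = 1.6491 - 1.0862 = 0.5629 kJ/K (irreversible)

dS_gen = 0.5629 kJ/K, irreversible


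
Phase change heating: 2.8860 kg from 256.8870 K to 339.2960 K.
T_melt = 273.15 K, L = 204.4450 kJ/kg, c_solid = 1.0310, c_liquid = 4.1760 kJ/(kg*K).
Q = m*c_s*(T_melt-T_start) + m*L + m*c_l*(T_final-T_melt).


Q1 (sensible, solid) = 2.8860 * 1.0310 * 16.2630 = 48.3900 kJ
Q2 (latent) = 2.8860 * 204.4450 = 590.0283 kJ
Q3 (sensible, liquid) = 2.8860 * 4.1760 * 66.1460 = 797.1874 kJ
Q_total = 1435.6056 kJ

1435.6056 kJ
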